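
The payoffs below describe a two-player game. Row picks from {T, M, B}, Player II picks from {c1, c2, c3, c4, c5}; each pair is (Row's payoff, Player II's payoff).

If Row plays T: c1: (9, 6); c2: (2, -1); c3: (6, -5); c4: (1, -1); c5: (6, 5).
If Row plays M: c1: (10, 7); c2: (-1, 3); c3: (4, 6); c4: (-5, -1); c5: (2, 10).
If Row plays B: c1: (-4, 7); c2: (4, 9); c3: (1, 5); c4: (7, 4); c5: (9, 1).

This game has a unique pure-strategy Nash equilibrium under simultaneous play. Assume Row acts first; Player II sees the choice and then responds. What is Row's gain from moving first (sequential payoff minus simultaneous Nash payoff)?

Player II best-responds to each possible Row move:
- T: Player II compares 6, -1, -5, -1, 5 and picks c1; Row would get 9.
- M: Player II compares 7, 3, 6, -1, 10 and picks c5; Row would get 2.
- B: Player II compares 7, 9, 5, 4, 1 and picks c2; Row would get 4.
Row's induced payoffs are 9, 2, 4, so Row commits to T. Subgame-perfect outcome: (T, c1) with payoffs (9, 6).
Now find the simultaneous Nash equilibrium.
Row's best replies: c1→M; c2→B; c3→T; c4→B; c5→B.
Player II's best replies: T→c1; M→c5; B→c2.
The unique mutual best reply is (B, c2), giving (4, 9).
Row's commitment gain: 9 − 4 = 5.

5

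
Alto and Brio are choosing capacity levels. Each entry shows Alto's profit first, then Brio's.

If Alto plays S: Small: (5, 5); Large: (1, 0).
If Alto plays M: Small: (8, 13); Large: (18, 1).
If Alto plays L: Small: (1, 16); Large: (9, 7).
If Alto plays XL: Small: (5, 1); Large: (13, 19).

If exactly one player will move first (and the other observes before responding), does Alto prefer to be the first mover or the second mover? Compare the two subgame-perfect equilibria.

first

If Alto leads: Brio's best replies are S→Small, M→Small, L→Small, XL→Large; Alto's induced payoffs 5, 8, 1, 13; outcome (XL, Large), payoffs (13, 19).
If Brio leads: Alto's best replies are Small→M, Large→M; Brio's induced payoffs 13, 1; outcome (M, Small), payoffs (8, 13).
Alto gets 13 moving first and 8 moving second, so Alto prefers to move first.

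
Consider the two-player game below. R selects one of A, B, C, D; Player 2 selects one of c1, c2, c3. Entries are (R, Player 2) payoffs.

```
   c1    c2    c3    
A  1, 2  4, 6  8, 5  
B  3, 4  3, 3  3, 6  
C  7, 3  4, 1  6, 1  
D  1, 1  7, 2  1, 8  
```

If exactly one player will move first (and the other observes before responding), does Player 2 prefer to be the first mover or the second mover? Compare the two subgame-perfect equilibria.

first

If R leads: Player 2's best replies are A→c2, B→c3, C→c1, D→c3; R's induced payoffs 4, 3, 7, 1; outcome (C, c1), payoffs (7, 3).
If Player 2 leads: R's best replies are c1→C, c2→D, c3→A; Player 2's induced payoffs 3, 2, 5; outcome (A, c3), payoffs (8, 5).
Player 2 gets 5 moving first and 3 moving second, so Player 2 prefers to move first.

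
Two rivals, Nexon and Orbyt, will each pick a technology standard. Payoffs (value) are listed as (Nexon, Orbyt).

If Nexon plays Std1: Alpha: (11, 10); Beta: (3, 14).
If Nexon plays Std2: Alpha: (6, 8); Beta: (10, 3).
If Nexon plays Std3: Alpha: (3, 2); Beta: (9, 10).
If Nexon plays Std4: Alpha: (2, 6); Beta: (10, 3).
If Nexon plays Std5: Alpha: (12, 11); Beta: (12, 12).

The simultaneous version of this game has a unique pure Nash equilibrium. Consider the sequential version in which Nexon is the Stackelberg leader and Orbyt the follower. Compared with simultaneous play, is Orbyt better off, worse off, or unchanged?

unchanged

Backward induction with Nexon moving first.
- Std1: Orbyt compares 10, 14 and picks Beta; Nexon would get 3.
- Std2: Orbyt compares 8, 3 and picks Alpha; Nexon would get 6.
- Std3: Orbyt compares 2, 10 and picks Beta; Nexon would get 9.
- Std4: Orbyt compares 6, 3 and picks Alpha; Nexon would get 2.
- Std5: Orbyt compares 11, 12 and picks Beta; Nexon would get 12.
Among 3, 6, 9, 2, 12, the best is 12 at Std5. Subgame-perfect outcome: (Std5, Beta) with payoffs (12, 12).
For the simultaneous game, intersect best replies.
Nexon's best replies: Alpha→Std5; Beta→Std5.
Orbyt's best replies: Std1→Beta; Std2→Alpha; Std3→Beta; Std4→Alpha; Std5→Beta.
Only (Std5, Beta) has each player best-responding; Nash payoffs (12, 12).
Orbyt earns 12 sequentially versus 12 at the Nash outcome: unchanged.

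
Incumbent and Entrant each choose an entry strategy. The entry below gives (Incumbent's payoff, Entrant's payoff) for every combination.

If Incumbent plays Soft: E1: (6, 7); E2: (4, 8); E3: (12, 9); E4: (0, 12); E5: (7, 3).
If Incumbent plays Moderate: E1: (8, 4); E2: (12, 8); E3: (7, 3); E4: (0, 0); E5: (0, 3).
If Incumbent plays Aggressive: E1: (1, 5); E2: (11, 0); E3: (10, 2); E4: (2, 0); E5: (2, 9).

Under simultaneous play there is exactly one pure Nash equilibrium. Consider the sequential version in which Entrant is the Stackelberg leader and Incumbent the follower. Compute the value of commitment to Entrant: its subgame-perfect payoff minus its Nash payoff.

Backward induction with Entrant moving first.
- E1: BR = Moderate, leader payoff 4.
- E2: BR = Moderate, leader payoff 8.
- E3: BR = Soft, leader payoff 9.
- E4: BR = Aggressive, leader payoff 0.
- E5: BR = Soft, leader payoff 3.
Maximizing over 4, 8, 9, 0, 3, Entrant chooses E3. Subgame-perfect outcome: (Soft, E3) with payoffs (12, 9).
For the simultaneous game, intersect best replies.
Incumbent's best replies: E1→Moderate; E2→Moderate; E3→Soft; E4→Aggressive; E5→Soft.
Entrant's best replies: Soft→E4; Moderate→E2; Aggressive→E5.
The unique mutual best reply is (Moderate, E2), giving (12, 8).
Entrant's commitment gain: 9 − 8 = 1.

1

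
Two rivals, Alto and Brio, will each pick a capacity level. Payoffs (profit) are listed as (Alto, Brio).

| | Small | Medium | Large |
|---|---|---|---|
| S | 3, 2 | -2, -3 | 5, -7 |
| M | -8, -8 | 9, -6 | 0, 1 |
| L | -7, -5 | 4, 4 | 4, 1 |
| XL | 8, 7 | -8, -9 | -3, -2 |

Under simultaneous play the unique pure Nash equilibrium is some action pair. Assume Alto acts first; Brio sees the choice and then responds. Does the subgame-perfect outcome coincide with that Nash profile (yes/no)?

Work backward from Brio's decision.
- S: Brio compares 2, -3, -7 and picks Small; Alto would get 3.
- M: Brio compares -8, -6, 1 and picks Large; Alto would get 0.
- L: Brio compares -5, 4, 1 and picks Medium; Alto would get 4.
- XL: Brio compares 7, -9, -2 and picks Small; Alto would get 8.
Among 3, 0, 4, 8, the best is 8 at XL. Subgame-perfect outcome: (XL, Small) with payoffs (8, 7).
Under simultaneous play:
Alto's best replies: Small→XL; Medium→M; Large→S.
Brio's best replies: S→Small; M→Large; L→Medium; XL→Small.
The unique mutual best reply is (XL, Small), giving (8, 7).
Sequential outcome (XL, Small) coincides with the Nash profile (XL, Small).

yes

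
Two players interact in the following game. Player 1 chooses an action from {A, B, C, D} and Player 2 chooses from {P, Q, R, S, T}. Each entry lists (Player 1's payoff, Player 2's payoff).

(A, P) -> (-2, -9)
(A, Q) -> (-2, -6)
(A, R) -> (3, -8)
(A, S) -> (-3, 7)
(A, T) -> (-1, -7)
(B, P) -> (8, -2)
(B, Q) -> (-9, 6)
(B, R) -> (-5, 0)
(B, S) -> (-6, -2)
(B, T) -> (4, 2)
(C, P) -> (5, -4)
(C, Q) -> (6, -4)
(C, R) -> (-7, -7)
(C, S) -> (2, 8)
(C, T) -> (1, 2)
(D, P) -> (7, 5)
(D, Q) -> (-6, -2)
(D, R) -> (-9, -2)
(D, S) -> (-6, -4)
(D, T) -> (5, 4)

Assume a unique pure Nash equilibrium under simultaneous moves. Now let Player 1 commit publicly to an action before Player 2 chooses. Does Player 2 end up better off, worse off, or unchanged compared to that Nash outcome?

worse off

Player 2 best-responds to each possible Player 1 move:
- A: BR = S, leader payoff -3.
- B: BR = Q, leader payoff -9.
- C: BR = S, leader payoff 2.
- D: BR = P, leader payoff 7.
Among -3, -9, 2, 7, the best is 7 at D. Subgame-perfect outcome: (D, P) with payoffs (7, 5).
Under simultaneous play:
Player 1's best replies: P→B; Q→C; R→A; S→C; T→D.
Player 2's best replies: A→S; B→Q; C→S; D→P.
The unique mutual best reply is (C, S), giving (2, 8).
Player 2 earns 5 sequentially versus 8 at the Nash outcome: worse off.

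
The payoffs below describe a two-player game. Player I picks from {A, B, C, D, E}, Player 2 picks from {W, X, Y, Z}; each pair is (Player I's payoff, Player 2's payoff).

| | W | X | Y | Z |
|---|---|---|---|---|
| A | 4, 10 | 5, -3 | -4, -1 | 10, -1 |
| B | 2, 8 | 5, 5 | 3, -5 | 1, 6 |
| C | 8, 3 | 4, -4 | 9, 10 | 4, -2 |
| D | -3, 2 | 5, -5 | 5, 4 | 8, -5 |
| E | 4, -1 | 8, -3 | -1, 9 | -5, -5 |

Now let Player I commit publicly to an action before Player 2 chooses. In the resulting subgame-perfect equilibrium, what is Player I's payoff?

9

Player 2 best-responds to each possible Player I move:
- A: BR = W, leader payoff 4.
- B: BR = W, leader payoff 2.
- C: BR = Y, leader payoff 9.
- D: BR = Y, leader payoff 5.
- E: BR = Y, leader payoff -1.
Player I's induced payoffs are 4, 2, 9, 5, -1, so Player I commits to C. Subgame-perfect outcome: (C, Y) with payoffs (9, 10).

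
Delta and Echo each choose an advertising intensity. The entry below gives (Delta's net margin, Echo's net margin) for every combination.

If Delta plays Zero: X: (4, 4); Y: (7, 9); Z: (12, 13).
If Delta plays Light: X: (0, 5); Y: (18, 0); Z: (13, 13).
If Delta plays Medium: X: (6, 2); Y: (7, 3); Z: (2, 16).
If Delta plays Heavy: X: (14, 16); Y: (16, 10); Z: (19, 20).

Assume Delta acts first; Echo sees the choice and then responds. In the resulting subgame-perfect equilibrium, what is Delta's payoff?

19

Backward induction with Delta moving first.
- Zero: BR = Z, leader payoff 12.
- Light: BR = Z, leader payoff 13.
- Medium: BR = Z, leader payoff 2.
- Heavy: BR = Z, leader payoff 19.
Delta's induced payoffs are 12, 13, 2, 19, so Delta commits to Heavy. Subgame-perfect outcome: (Heavy, Z) with payoffs (19, 20).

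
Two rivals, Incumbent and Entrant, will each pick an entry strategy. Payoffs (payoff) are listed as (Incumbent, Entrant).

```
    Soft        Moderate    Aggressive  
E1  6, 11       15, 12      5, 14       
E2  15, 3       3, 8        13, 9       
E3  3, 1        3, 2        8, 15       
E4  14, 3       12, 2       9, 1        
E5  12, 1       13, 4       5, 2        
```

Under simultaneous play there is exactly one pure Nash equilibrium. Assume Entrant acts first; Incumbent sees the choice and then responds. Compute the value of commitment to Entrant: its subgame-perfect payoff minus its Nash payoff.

3

Solve by backward induction (Entrant leads).
- Soft: Incumbent compares 6, 15, 3, 14, 12 and picks E2; Entrant would get 3.
- Moderate: Incumbent compares 15, 3, 3, 12, 13 and picks E1; Entrant would get 12.
- Aggressive: Incumbent compares 5, 13, 8, 9, 5 and picks E2; Entrant would get 9.
Entrant's induced payoffs are 3, 12, 9, so Entrant commits to Moderate. Subgame-perfect outcome: (E1, Moderate) with payoffs (15, 12).
For the simultaneous game, intersect best replies.
Incumbent's best replies: Soft→E2; Moderate→E1; Aggressive→E2.
Entrant's best replies: E1→Aggressive; E2→Aggressive; E3→Aggressive; E4→Soft; E5→Moderate.
The unique mutual best reply is (E2, Aggressive), giving (13, 9).
Entrant's commitment gain: 12 − 9 = 3.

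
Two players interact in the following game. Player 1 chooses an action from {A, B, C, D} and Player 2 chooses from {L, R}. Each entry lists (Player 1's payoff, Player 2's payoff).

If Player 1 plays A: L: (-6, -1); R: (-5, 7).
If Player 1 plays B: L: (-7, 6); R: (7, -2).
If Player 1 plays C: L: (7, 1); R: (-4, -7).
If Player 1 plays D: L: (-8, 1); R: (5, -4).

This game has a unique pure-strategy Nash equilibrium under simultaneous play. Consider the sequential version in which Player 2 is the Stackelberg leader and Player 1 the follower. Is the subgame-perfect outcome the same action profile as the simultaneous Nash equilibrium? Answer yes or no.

Backward induction with Player 2 moving first.
- L → Player 1 plays C (best of -6, -7, 7, -8); Player 2 gets 1.
- R → Player 1 plays B (best of -5, 7, -4, 5); Player 2 gets -2.
Player 2's induced payoffs are 1, -2, so Player 2 commits to L. Subgame-perfect outcome: (C, L) with payoffs (7, 1).
Now find the simultaneous Nash equilibrium.
Player 1's best replies: L→C; R→B.
Player 2's best replies: A→R; B→L; C→L; D→L.
Only (C, L) has each player best-responding; Nash payoffs (7, 1).
Sequential outcome (C, L) coincides with the Nash profile (C, L).

yes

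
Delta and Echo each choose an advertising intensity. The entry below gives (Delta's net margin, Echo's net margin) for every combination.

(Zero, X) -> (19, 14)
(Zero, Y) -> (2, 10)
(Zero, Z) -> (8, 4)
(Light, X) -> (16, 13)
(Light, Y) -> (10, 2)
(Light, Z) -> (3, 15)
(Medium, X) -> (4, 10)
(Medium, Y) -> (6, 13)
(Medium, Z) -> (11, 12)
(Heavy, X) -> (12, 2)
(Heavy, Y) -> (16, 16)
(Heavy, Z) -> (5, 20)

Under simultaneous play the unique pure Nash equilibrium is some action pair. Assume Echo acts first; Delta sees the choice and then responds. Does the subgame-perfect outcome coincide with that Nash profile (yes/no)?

Solve by backward induction (Echo leads).
- X: BR = Zero, leader payoff 14.
- Y: BR = Heavy, leader payoff 16.
- Z: BR = Medium, leader payoff 12.
Among 14, 16, 12, the best is 16 at Y. Subgame-perfect outcome: (Heavy, Y) with payoffs (16, 16).
Now find the simultaneous Nash equilibrium.
Delta's best replies: X→Zero; Y→Heavy; Z→Medium.
Echo's best replies: Zero→X; Light→Z; Medium→Y; Heavy→Z.
The unique mutual best reply is (Zero, X), giving (19, 14).
Sequential outcome (Heavy, Y) differs from the Nash profile (Zero, X).

no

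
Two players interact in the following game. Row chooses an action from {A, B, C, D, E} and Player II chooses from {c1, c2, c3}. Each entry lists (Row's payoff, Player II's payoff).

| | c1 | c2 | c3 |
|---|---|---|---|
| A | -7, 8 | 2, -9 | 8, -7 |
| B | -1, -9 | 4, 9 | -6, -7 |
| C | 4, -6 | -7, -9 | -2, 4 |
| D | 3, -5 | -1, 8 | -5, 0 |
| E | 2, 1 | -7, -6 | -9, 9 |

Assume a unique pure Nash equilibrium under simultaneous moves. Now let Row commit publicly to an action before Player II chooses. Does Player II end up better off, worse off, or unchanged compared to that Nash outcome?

Backward induction with Row moving first.
- A: BR = c1, leader payoff -7.
- B: BR = c2, leader payoff 4.
- C: BR = c3, leader payoff -2.
- D: BR = c2, leader payoff -1.
- E: BR = c3, leader payoff -9.
Maximizing over -7, 4, -2, -1, -9, Row chooses B. Subgame-perfect outcome: (B, c2) with payoffs (4, 9).
Now find the simultaneous Nash equilibrium.
Row's best replies: c1→C; c2→B; c3→A.
Player II's best replies: A→c1; B→c2; C→c3; D→c2; E→c3.
The unique mutual best reply is (B, c2), giving (4, 9).
Player II earns 9 sequentially versus 9 at the Nash outcome: unchanged.

unchanged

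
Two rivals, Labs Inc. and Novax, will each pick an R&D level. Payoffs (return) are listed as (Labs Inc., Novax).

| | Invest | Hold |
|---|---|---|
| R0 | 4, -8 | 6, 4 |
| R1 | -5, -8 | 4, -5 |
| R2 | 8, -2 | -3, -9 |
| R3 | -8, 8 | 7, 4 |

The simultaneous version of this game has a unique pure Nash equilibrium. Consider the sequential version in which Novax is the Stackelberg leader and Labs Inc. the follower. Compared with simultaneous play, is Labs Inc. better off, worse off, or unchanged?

Work backward from Labs Inc.'s decision.
- Invest → Labs Inc. plays R2 (best of 4, -5, 8, -8); Novax gets -2.
- Hold → Labs Inc. plays R3 (best of 6, 4, -3, 7); Novax gets 4.
Maximizing over -2, 4, Novax chooses Hold. Subgame-perfect outcome: (R3, Hold) with payoffs (7, 4).
Now find the simultaneous Nash equilibrium.
Labs Inc.'s best replies: Invest→R2; Hold→R3.
Novax's best replies: R0→Hold; R1→Hold; R2→Invest; R3→Invest.
Only (R2, Invest) has each player best-responding; Nash payoffs (8, -2).
Labs Inc. earns 7 sequentially versus 8 at the Nash outcome: worse off.

worse off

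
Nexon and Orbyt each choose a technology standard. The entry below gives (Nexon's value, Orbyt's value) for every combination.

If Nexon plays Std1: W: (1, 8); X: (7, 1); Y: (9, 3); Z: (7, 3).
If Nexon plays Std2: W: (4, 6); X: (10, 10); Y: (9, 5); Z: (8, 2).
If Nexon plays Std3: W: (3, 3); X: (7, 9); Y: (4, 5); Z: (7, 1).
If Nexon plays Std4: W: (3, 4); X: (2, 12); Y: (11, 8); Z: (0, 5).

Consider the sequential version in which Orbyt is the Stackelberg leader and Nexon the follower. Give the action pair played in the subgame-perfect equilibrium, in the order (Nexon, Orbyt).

(Std2, X)

Nexon best-responds to each possible Orbyt move:
- W: BR = Std2, leader payoff 6.
- X: BR = Std2, leader payoff 10.
- Y: BR = Std4, leader payoff 8.
- Z: BR = Std2, leader payoff 2.
Orbyt's induced payoffs are 6, 10, 8, 2, so Orbyt commits to X. Subgame-perfect outcome: (Std2, X) with payoffs (10, 10).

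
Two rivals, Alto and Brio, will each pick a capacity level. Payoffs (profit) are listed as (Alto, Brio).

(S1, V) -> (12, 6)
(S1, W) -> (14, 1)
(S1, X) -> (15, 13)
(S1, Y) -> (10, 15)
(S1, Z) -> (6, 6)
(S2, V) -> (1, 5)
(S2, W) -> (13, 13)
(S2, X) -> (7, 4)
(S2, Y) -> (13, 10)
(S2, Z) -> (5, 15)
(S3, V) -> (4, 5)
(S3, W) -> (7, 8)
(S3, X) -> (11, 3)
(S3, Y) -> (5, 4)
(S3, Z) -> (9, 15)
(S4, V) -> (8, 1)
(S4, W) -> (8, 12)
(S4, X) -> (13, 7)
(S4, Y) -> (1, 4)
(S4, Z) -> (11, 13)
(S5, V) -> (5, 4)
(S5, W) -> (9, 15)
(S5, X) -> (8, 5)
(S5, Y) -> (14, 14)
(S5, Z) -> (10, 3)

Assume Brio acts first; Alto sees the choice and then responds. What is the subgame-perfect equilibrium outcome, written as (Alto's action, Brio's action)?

Alto best-responds to each possible Brio move:
- V: BR = S1, leader payoff 6.
- W: BR = S1, leader payoff 1.
- X: BR = S1, leader payoff 13.
- Y: BR = S5, leader payoff 14.
- Z: BR = S4, leader payoff 13.
Maximizing over 6, 1, 13, 14, 13, Brio chooses Y. Subgame-perfect outcome: (S5, Y) with payoffs (14, 14).

(S5, Y)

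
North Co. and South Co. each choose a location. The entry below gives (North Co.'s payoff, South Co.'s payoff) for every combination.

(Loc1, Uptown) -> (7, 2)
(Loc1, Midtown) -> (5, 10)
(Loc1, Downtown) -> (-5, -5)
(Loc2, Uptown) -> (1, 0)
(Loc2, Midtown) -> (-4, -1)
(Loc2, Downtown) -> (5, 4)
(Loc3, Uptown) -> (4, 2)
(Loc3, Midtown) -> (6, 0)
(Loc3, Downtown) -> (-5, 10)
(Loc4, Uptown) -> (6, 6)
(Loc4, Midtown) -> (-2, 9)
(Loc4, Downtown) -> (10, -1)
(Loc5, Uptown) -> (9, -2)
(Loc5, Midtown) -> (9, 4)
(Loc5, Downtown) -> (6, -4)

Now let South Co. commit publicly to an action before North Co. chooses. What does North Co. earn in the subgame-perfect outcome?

9

North Co. best-responds to each possible South Co. move:
- Uptown → North Co. plays Loc5 (best of 7, 1, 4, 6, 9); South Co. gets -2.
- Midtown → North Co. plays Loc5 (best of 5, -4, 6, -2, 9); South Co. gets 4.
- Downtown → North Co. plays Loc4 (best of -5, 5, -5, 10, 6); South Co. gets -1.
Maximizing over -2, 4, -1, South Co. chooses Midtown. Subgame-perfect outcome: (Loc5, Midtown) with payoffs (9, 4).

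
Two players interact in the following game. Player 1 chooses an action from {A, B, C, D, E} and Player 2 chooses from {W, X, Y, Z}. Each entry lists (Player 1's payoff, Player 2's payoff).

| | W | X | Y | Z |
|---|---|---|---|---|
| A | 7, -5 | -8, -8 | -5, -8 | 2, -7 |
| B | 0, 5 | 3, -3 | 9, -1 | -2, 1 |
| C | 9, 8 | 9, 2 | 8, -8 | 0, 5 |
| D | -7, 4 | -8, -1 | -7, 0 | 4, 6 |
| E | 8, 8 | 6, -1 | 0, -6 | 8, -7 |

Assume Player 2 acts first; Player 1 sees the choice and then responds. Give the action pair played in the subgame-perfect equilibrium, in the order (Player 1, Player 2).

(C, W)

Work backward from Player 1's decision.
- W → Player 1 plays C (best of 7, 0, 9, -7, 8); Player 2 gets 8.
- X → Player 1 plays C (best of -8, 3, 9, -8, 6); Player 2 gets 2.
- Y → Player 1 plays B (best of -5, 9, 8, -7, 0); Player 2 gets -1.
- Z → Player 1 plays E (best of 2, -2, 0, 4, 8); Player 2 gets -7.
Maximizing over 8, 2, -1, -7, Player 2 chooses W. Subgame-perfect outcome: (C, W) with payoffs (9, 8).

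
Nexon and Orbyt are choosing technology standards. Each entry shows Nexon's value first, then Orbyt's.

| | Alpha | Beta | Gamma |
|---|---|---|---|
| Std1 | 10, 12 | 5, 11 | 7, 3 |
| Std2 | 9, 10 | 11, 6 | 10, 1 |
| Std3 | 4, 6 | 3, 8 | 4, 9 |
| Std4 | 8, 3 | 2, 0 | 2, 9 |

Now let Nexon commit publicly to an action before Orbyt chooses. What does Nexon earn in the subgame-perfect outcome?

Work backward from Orbyt's decision.
- Std1 → Orbyt plays Alpha (best of 12, 11, 3); Nexon gets 10.
- Std2 → Orbyt plays Alpha (best of 10, 6, 1); Nexon gets 9.
- Std3 → Orbyt plays Gamma (best of 6, 8, 9); Nexon gets 4.
- Std4 → Orbyt plays Gamma (best of 3, 0, 9); Nexon gets 2.
Among 10, 9, 4, 2, the best is 10 at Std1. Subgame-perfect outcome: (Std1, Alpha) with payoffs (10, 12).

10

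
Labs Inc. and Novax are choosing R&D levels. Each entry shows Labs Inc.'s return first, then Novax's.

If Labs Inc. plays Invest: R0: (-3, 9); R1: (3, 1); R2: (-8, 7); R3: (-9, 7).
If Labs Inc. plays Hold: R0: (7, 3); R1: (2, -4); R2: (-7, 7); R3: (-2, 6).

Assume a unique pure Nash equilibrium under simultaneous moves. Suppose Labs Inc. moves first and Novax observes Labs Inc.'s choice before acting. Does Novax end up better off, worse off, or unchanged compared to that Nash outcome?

Novax best-responds to each possible Labs Inc. move:
- Invest: Novax compares 9, 1, 7, 7 and picks R0; Labs Inc. would get -3.
- Hold: Novax compares 3, -4, 7, 6 and picks R2; Labs Inc. would get -7.
Maximizing over -3, -7, Labs Inc. chooses Invest. Subgame-perfect outcome: (Invest, R0) with payoffs (-3, 9).
Now find the simultaneous Nash equilibrium.
Labs Inc.'s best replies: R0→Hold; R1→Invest; R2→Hold; R3→Hold.
Novax's best replies: Invest→R0; Hold→R2.
The unique mutual best reply is (Hold, R2), giving (-7, 7).
Novax earns 9 sequentially versus 7 at the Nash outcome: better off.

better off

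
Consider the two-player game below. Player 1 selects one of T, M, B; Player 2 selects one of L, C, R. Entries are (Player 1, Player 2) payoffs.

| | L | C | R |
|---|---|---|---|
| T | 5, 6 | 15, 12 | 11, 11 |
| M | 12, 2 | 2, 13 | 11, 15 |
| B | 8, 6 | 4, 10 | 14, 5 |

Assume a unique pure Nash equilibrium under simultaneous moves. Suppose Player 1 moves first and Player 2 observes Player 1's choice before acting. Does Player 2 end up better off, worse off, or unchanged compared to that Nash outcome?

unchanged

Solve by backward induction (Player 1 leads).
- T → Player 2 plays C (best of 6, 12, 11); Player 1 gets 15.
- M → Player 2 plays R (best of 2, 13, 15); Player 1 gets 11.
- B → Player 2 plays C (best of 6, 10, 5); Player 1 gets 4.
Among 15, 11, 4, the best is 15 at T. Subgame-perfect outcome: (T, C) with payoffs (15, 12).
Now find the simultaneous Nash equilibrium.
Player 1's best replies: L→M; C→T; R→B.
Player 2's best replies: T→C; M→R; B→C.
The unique mutual best reply is (T, C), giving (15, 12).
Player 2 earns 12 sequentially versus 12 at the Nash outcome: unchanged.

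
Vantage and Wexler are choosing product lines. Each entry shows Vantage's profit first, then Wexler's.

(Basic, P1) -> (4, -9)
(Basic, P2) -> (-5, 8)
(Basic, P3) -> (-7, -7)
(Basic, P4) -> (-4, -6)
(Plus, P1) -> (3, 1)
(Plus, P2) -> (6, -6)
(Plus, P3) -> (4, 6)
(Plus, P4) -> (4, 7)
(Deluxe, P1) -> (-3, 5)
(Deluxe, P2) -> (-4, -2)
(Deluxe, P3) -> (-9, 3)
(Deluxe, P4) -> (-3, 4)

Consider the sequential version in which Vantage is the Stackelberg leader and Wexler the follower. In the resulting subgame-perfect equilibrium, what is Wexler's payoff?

Work backward from Wexler's decision.
- Basic: Wexler compares -9, 8, -7, -6 and picks P2; Vantage would get -5.
- Plus: Wexler compares 1, -6, 6, 7 and picks P4; Vantage would get 4.
- Deluxe: Wexler compares 5, -2, 3, 4 and picks P1; Vantage would get -3.
Maximizing over -5, 4, -3, Vantage chooses Plus. Subgame-perfect outcome: (Plus, P4) with payoffs (4, 7).

7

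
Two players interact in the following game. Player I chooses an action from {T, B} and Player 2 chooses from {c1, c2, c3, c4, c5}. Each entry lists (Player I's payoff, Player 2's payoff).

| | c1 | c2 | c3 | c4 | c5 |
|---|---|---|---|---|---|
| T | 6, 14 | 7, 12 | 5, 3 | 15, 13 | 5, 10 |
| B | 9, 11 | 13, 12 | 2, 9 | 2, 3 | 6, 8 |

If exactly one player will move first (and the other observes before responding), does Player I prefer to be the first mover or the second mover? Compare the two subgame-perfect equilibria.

If Player I leads: Player 2's best replies are T→c1, B→c2; Player I's induced payoffs 6, 13; outcome (B, c2), payoffs (13, 12).
If Player 2 leads: Player I's best replies are c1→B, c2→B, c3→T, c4→T, c5→B; Player 2's induced payoffs 11, 12, 3, 13, 8; outcome (T, c4), payoffs (15, 13).
Player I gets 13 moving first and 15 moving second, so Player I prefers to move second.

second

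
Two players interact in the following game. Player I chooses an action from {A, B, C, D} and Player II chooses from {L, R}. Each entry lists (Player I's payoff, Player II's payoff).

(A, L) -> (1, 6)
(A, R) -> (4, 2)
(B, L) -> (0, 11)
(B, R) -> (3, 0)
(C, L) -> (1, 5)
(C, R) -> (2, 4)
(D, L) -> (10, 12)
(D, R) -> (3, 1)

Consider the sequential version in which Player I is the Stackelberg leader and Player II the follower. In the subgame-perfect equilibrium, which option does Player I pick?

Work backward from Player II's decision.
- A: BR = L, leader payoff 1.
- B: BR = L, leader payoff 0.
- C: BR = L, leader payoff 1.
- D: BR = L, leader payoff 10.
Player I's induced payoffs are 1, 0, 1, 10, so Player I commits to D. Subgame-perfect outcome: (D, L) with payoffs (10, 12).

D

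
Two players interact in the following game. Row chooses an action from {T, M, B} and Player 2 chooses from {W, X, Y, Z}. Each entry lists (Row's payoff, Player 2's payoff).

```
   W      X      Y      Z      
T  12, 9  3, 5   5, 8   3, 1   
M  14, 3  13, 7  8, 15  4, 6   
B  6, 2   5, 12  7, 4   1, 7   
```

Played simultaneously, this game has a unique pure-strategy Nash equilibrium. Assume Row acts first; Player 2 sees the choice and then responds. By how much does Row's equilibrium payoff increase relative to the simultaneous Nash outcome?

4

Solve by backward induction (Row leads).
- T → Player 2 plays W (best of 9, 5, 8, 1); Row gets 12.
- M → Player 2 plays Y (best of 3, 7, 15, 6); Row gets 8.
- B → Player 2 plays X (best of 2, 12, 4, 7); Row gets 5.
Among 12, 8, 5, the best is 12 at T. Subgame-perfect outcome: (T, W) with payoffs (12, 9).
Under simultaneous play:
Row's best replies: W→M; X→M; Y→M; Z→M.
Player 2's best replies: T→W; M→Y; B→X.
The unique mutual best reply is (M, Y), giving (8, 15).
Row's commitment gain: 12 − 8 = 4.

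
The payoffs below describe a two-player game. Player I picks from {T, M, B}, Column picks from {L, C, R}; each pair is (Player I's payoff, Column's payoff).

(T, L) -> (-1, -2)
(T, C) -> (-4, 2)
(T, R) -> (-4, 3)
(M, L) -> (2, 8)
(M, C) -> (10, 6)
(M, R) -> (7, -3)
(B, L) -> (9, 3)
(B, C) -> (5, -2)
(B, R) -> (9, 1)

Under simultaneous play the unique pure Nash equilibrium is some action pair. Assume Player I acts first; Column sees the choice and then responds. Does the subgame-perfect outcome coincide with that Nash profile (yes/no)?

Column best-responds to each possible Player I move:
- T → Column plays R (best of -2, 2, 3); Player I gets -4.
- M → Column plays L (best of 8, 6, -3); Player I gets 2.
- B → Column plays L (best of 3, -2, 1); Player I gets 9.
Player I's induced payoffs are -4, 2, 9, so Player I commits to B. Subgame-perfect outcome: (B, L) with payoffs (9, 3).
For the simultaneous game, intersect best replies.
Player I's best replies: L→B; C→M; R→B.
Column's best replies: T→R; M→L; B→L.
Only (B, L) has each player best-responding; Nash payoffs (9, 3).
Sequential outcome (B, L) coincides with the Nash profile (B, L).

yes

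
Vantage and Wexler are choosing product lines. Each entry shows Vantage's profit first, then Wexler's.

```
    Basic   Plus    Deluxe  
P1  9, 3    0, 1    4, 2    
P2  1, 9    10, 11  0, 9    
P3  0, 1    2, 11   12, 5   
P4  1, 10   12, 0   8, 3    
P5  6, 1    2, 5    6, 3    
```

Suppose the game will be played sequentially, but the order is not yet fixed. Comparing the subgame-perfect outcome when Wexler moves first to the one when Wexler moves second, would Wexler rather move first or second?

second

If Vantage leads: Wexler's best replies are P1→Basic, P2→Plus, P3→Plus, P4→Basic, P5→Plus; Vantage's induced payoffs 9, 10, 2, 1, 2; outcome (P2, Plus), payoffs (10, 11).
If Wexler leads: Vantage's best replies are Basic→P1, Plus→P4, Deluxe→P3; Wexler's induced payoffs 3, 0, 5; outcome (P3, Deluxe), payoffs (12, 5).
Wexler gets 5 moving first and 11 moving second, so Wexler prefers to move second.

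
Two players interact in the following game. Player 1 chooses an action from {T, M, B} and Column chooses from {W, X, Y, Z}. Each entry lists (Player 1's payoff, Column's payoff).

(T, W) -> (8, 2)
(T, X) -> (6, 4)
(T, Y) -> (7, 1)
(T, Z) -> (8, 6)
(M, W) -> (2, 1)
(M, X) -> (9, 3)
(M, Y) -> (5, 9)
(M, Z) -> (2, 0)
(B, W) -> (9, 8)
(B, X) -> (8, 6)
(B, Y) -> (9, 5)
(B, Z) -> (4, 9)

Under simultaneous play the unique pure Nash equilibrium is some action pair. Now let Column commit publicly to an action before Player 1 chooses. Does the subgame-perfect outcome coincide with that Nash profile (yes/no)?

Solve by backward induction (Column leads).
- W → Player 1 plays B (best of 8, 2, 9); Column gets 8.
- X → Player 1 plays M (best of 6, 9, 8); Column gets 3.
- Y → Player 1 plays B (best of 7, 5, 9); Column gets 5.
- Z → Player 1 plays T (best of 8, 2, 4); Column gets 6.
Among 8, 3, 5, 6, the best is 8 at W. Subgame-perfect outcome: (B, W) with payoffs (9, 8).
Now find the simultaneous Nash equilibrium.
Player 1's best replies: W→B; X→M; Y→B; Z→T.
Column's best replies: T→Z; M→Y; B→Z.
The unique mutual best reply is (T, Z), giving (8, 6).
Sequential outcome (B, W) differs from the Nash profile (T, Z).

no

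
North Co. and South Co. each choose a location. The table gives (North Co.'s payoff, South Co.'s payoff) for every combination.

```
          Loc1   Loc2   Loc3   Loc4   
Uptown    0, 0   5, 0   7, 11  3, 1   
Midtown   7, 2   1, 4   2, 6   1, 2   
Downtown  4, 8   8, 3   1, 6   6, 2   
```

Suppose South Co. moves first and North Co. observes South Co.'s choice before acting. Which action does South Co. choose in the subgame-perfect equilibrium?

Work backward from North Co.'s decision.
- Loc1 → North Co. plays Midtown (best of 0, 7, 4); South Co. gets 2.
- Loc2 → North Co. plays Downtown (best of 5, 1, 8); South Co. gets 3.
- Loc3 → North Co. plays Uptown (best of 7, 2, 1); South Co. gets 11.
- Loc4 → North Co. plays Downtown (best of 3, 1, 6); South Co. gets 2.
Maximizing over 2, 3, 11, 2, South Co. chooses Loc3. Subgame-perfect outcome: (Uptown, Loc3) with payoffs (7, 11).

Loc3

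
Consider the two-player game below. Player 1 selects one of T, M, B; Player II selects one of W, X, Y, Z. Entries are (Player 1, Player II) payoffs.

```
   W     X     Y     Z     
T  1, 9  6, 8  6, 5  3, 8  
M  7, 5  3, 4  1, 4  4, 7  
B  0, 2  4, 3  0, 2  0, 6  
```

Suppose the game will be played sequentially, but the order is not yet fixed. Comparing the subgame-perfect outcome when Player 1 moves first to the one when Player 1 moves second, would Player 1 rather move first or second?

If Player 1 leads: Player II's best replies are T→W, M→Z, B→Z; Player 1's induced payoffs 1, 4, 0; outcome (M, Z), payoffs (4, 7).
If Player II leads: Player 1's best replies are W→M, X→T, Y→T, Z→M; Player II's induced payoffs 5, 8, 5, 7; outcome (T, X), payoffs (6, 8).
Player 1 gets 4 moving first and 6 moving second, so Player 1 prefers to move second.

second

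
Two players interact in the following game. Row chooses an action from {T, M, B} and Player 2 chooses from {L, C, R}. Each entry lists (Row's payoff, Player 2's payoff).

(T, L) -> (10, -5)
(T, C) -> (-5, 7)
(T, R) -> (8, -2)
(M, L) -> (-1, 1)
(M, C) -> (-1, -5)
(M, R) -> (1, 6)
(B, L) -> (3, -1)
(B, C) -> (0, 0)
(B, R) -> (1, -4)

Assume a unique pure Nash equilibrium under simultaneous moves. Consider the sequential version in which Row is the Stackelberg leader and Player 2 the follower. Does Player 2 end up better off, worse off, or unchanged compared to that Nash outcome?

Player 2 best-responds to each possible Row move:
- T: BR = C, leader payoff -5.
- M: BR = R, leader payoff 1.
- B: BR = C, leader payoff 0.
Among -5, 1, 0, the best is 1 at M. Subgame-perfect outcome: (M, R) with payoffs (1, 6).
Under simultaneous play:
Row's best replies: L→T; C→B; R→T.
Player 2's best replies: T→C; M→R; B→C.
Only (B, C) has each player best-responding; Nash payoffs (0, 0).
Player 2 earns 6 sequentially versus 0 at the Nash outcome: better off.

better off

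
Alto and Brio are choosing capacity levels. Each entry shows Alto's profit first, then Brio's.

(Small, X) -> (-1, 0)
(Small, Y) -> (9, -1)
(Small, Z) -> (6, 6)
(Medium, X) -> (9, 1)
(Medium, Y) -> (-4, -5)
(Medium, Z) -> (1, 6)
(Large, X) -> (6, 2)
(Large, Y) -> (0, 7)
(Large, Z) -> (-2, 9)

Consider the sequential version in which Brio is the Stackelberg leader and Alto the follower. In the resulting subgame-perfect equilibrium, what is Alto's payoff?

6

Alto best-responds to each possible Brio move:
- X: BR = Medium, leader payoff 1.
- Y: BR = Small, leader payoff -1.
- Z: BR = Small, leader payoff 6.
Brio's induced payoffs are 1, -1, 6, so Brio commits to Z. Subgame-perfect outcome: (Small, Z) with payoffs (6, 6).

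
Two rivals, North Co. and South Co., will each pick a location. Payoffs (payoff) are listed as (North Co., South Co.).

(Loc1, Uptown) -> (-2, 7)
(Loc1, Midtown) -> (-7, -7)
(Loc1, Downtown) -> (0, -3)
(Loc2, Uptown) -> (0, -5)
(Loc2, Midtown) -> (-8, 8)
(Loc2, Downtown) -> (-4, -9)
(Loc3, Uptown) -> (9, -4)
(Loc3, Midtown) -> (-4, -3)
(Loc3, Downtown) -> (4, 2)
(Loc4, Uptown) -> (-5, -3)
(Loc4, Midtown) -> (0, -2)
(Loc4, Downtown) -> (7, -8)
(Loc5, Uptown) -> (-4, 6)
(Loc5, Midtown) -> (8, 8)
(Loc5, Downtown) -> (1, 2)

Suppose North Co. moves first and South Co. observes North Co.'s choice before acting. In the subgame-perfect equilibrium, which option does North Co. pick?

South Co. best-responds to each possible North Co. move:
- Loc1 → South Co. plays Uptown (best of 7, -7, -3); North Co. gets -2.
- Loc2 → South Co. plays Midtown (best of -5, 8, -9); North Co. gets -8.
- Loc3 → South Co. plays Downtown (best of -4, -3, 2); North Co. gets 4.
- Loc4 → South Co. plays Midtown (best of -3, -2, -8); North Co. gets 0.
- Loc5 → South Co. plays Midtown (best of 6, 8, 2); North Co. gets 8.
North Co.'s induced payoffs are -2, -8, 4, 0, 8, so North Co. commits to Loc5. Subgame-perfect outcome: (Loc5, Midtown) with payoffs (8, 8).

Loc5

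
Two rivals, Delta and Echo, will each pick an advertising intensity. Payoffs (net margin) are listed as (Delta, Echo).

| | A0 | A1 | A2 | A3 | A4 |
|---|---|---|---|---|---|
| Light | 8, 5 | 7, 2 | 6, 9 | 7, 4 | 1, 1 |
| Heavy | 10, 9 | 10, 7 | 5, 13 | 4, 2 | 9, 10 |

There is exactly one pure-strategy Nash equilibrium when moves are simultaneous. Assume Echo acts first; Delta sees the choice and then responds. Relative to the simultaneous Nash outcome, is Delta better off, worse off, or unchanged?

Backward induction with Echo moving first.
- A0: BR = Heavy, leader payoff 9.
- A1: BR = Heavy, leader payoff 7.
- A2: BR = Light, leader payoff 9.
- A3: BR = Light, leader payoff 4.
- A4: BR = Heavy, leader payoff 10.
Echo's induced payoffs are 9, 7, 9, 4, 10, so Echo commits to A4. Subgame-perfect outcome: (Heavy, A4) with payoffs (9, 10).
For the simultaneous game, intersect best replies.
Delta's best replies: A0→Heavy; A1→Heavy; A2→Light; A3→Light; A4→Heavy.
Echo's best replies: Light→A2; Heavy→A2.
The unique mutual best reply is (Light, A2), giving (6, 9).
Delta earns 9 sequentially versus 6 at the Nash outcome: better off.

better off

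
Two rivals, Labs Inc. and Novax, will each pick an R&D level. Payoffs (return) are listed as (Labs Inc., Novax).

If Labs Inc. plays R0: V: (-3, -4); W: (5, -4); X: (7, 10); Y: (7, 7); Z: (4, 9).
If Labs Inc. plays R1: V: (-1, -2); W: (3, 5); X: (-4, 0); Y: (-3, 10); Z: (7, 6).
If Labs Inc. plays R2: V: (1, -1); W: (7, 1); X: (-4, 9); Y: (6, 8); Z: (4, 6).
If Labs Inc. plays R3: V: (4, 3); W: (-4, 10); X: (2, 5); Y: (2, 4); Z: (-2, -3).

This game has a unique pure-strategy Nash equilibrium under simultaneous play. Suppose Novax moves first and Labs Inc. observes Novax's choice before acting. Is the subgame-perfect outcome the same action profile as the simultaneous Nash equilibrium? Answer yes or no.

yes

Solve by backward induction (Novax leads).
- V → Labs Inc. plays R3 (best of -3, -1, 1, 4); Novax gets 3.
- W → Labs Inc. plays R2 (best of 5, 3, 7, -4); Novax gets 1.
- X → Labs Inc. plays R0 (best of 7, -4, -4, 2); Novax gets 10.
- Y → Labs Inc. plays R0 (best of 7, -3, 6, 2); Novax gets 7.
- Z → Labs Inc. plays R1 (best of 4, 7, 4, -2); Novax gets 6.
Among 3, 1, 10, 7, 6, the best is 10 at X. Subgame-perfect outcome: (R0, X) with payoffs (7, 10).
Under simultaneous play:
Labs Inc.'s best replies: V→R3; W→R2; X→R0; Y→R0; Z→R1.
Novax's best replies: R0→X; R1→Y; R2→X; R3→W.
The unique mutual best reply is (R0, X), giving (7, 10).
Sequential outcome (R0, X) coincides with the Nash profile (R0, X).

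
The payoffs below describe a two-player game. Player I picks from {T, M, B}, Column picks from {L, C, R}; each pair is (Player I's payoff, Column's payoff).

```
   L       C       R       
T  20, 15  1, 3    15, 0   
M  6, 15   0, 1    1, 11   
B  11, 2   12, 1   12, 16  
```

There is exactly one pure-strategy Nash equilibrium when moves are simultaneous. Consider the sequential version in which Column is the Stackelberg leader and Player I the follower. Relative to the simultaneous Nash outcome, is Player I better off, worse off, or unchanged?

unchanged

Player I best-responds to each possible Column move:
- L: BR = T, leader payoff 15.
- C: BR = B, leader payoff 1.
- R: BR = T, leader payoff 0.
Maximizing over 15, 1, 0, Column chooses L. Subgame-perfect outcome: (T, L) with payoffs (20, 15).
Now find the simultaneous Nash equilibrium.
Player I's best replies: L→T; C→B; R→T.
Column's best replies: T→L; M→L; B→R.
The unique mutual best reply is (T, L), giving (20, 15).
Player I earns 20 sequentially versus 20 at the Nash outcome: unchanged.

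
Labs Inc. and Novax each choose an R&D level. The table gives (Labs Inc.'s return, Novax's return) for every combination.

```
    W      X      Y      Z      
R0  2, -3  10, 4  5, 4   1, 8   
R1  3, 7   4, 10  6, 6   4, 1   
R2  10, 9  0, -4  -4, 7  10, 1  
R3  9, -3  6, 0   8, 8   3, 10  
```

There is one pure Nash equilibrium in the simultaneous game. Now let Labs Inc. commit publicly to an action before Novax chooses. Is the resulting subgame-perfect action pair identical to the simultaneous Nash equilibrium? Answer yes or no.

Work backward from Novax's decision.
- R0: Novax compares -3, 4, 4, 8 and picks Z; Labs Inc. would get 1.
- R1: Novax compares 7, 10, 6, 1 and picks X; Labs Inc. would get 4.
- R2: Novax compares 9, -4, 7, 1 and picks W; Labs Inc. would get 10.
- R3: Novax compares -3, 0, 8, 10 and picks Z; Labs Inc. would get 3.
Among 1, 4, 10, 3, the best is 10 at R2. Subgame-perfect outcome: (R2, W) with payoffs (10, 9).
For the simultaneous game, intersect best replies.
Labs Inc.'s best replies: W→R2; X→R0; Y→R3; Z→R2.
Novax's best replies: R0→Z; R1→X; R2→W; R3→Z.
The unique mutual best reply is (R2, W), giving (10, 9).
Sequential outcome (R2, W) coincides with the Nash profile (R2, W).

yes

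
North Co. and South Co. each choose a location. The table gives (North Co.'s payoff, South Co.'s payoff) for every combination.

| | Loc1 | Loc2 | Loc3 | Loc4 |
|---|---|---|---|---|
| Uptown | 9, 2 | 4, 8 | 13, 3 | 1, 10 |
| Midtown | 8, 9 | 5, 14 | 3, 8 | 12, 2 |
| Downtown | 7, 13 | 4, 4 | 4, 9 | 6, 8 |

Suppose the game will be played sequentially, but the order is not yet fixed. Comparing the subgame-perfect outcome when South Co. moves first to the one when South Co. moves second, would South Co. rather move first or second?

If North Co. leads: South Co.'s best replies are Uptown→Loc4, Midtown→Loc2, Downtown→Loc1; North Co.'s induced payoffs 1, 5, 7; outcome (Downtown, Loc1), payoffs (7, 13).
If South Co. leads: North Co.'s best replies are Loc1→Uptown, Loc2→Midtown, Loc3→Uptown, Loc4→Midtown; South Co.'s induced payoffs 2, 14, 3, 2; outcome (Midtown, Loc2), payoffs (5, 14).
South Co. gets 14 moving first and 13 moving second, so South Co. prefers to move first.

first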